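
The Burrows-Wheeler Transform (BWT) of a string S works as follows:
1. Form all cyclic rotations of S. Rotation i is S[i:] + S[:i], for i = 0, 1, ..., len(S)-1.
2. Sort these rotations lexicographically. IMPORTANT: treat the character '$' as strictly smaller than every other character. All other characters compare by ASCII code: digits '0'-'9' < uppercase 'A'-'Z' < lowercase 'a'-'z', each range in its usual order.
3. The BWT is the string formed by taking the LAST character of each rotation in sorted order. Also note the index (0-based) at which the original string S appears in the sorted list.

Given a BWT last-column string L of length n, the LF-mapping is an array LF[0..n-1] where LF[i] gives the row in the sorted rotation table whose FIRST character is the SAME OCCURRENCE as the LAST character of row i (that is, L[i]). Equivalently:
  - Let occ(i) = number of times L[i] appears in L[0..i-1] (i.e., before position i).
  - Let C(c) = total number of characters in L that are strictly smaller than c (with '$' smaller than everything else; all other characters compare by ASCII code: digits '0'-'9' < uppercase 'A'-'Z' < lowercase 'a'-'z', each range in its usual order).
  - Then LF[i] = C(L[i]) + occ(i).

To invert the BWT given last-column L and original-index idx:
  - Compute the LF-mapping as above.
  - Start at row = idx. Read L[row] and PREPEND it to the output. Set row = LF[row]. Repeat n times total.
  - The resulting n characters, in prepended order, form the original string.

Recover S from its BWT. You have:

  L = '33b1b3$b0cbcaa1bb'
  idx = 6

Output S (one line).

Answer: 330abcb11bcbabb3$

Derivation:
LF mapping: 4 5 9 2 10 6 0 11 1 15 12 16 7 8 3 13 14
Walk LF starting at row 6, prepending L[row]:
  step 1: row=6, L[6]='$', prepend. Next row=LF[6]=0
  step 2: row=0, L[0]='3', prepend. Next row=LF[0]=4
  step 3: row=4, L[4]='b', prepend. Next row=LF[4]=10
  step 4: row=10, L[10]='b', prepend. Next row=LF[10]=12
  step 5: row=12, L[12]='a', prepend. Next row=LF[12]=7
  step 6: row=7, L[7]='b', prepend. Next row=LF[7]=11
  step 7: row=11, L[11]='c', prepend. Next row=LF[11]=16
  step 8: row=16, L[16]='b', prepend. Next row=LF[16]=14
  step 9: row=14, L[14]='1', prepend. Next row=LF[14]=3
  step 10: row=3, L[3]='1', prepend. Next row=LF[3]=2
  step 11: row=2, L[2]='b', prepend. Next row=LF[2]=9
  step 12: row=9, L[9]='c', prepend. Next row=LF[9]=15
  step 13: row=15, L[15]='b', prepend. Next row=LF[15]=13
  step 14: row=13, L[13]='a', prepend. Next row=LF[13]=8
  step 15: row=8, L[8]='0', prepend. Next row=LF[8]=1
  step 16: row=1, L[1]='3', prepend. Next row=LF[1]=5
  step 17: row=5, L[5]='3', prepend. Next row=LF[5]=6
Reversed output: 330abcb11bcbabb3$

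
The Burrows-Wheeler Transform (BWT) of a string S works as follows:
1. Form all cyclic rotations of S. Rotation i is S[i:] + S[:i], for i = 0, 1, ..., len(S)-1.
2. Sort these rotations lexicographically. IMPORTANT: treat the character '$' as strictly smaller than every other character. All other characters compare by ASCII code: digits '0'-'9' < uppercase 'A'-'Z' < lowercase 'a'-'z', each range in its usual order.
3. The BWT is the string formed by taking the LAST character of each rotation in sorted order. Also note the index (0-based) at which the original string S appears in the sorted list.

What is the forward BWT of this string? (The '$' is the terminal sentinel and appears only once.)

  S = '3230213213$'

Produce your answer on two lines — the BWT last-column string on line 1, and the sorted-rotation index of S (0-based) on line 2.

All 11 rotations (rotation i = S[i:]+S[:i]):
  rot[0] = 3230213213$
  rot[1] = 230213213$3
  rot[2] = 30213213$32
  rot[3] = 0213213$323
  rot[4] = 213213$3230
  rot[5] = 13213$32302
  rot[6] = 3213$323021
  rot[7] = 213$3230213
  rot[8] = 13$32302132
  rot[9] = 3$323021321
  rot[10] = $3230213213
Sorted (with $ < everything):
  sorted[0] = $3230213213  (last char: '3')
  sorted[1] = 0213213$323  (last char: '3')
  sorted[2] = 13$32302132  (last char: '2')
  sorted[3] = 13213$32302  (last char: '2')
  sorted[4] = 213$3230213  (last char: '3')
  sorted[5] = 213213$3230  (last char: '0')
  sorted[6] = 230213213$3  (last char: '3')
  sorted[7] = 3$323021321  (last char: '1')
  sorted[8] = 30213213$32  (last char: '2')
  sorted[9] = 3213$323021  (last char: '1')
  sorted[10] = 3230213213$  (last char: '$')
Last column: 3322303121$
Original string S is at sorted index 10

Answer: 3322303121$
10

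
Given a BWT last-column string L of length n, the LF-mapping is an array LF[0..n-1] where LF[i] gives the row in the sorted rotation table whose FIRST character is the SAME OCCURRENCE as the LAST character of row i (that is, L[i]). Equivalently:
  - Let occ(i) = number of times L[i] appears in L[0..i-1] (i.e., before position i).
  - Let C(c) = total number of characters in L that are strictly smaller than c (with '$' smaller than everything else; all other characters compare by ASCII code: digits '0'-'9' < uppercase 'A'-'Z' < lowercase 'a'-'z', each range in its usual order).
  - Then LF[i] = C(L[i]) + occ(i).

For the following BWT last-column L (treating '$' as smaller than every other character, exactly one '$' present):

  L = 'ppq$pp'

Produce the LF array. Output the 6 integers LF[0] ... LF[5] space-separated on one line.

Char counts: '$':1, 'p':4, 'q':1
C (first-col start): C('$')=0, C('p')=1, C('q')=5
L[0]='p': occ=0, LF[0]=C('p')+0=1+0=1
L[1]='p': occ=1, LF[1]=C('p')+1=1+1=2
L[2]='q': occ=0, LF[2]=C('q')+0=5+0=5
L[3]='$': occ=0, LF[3]=C('$')+0=0+0=0
L[4]='p': occ=2, LF[4]=C('p')+2=1+2=3
L[5]='p': occ=3, LF[5]=C('p')+3=1+3=4

Answer: 1 2 5 0 3 4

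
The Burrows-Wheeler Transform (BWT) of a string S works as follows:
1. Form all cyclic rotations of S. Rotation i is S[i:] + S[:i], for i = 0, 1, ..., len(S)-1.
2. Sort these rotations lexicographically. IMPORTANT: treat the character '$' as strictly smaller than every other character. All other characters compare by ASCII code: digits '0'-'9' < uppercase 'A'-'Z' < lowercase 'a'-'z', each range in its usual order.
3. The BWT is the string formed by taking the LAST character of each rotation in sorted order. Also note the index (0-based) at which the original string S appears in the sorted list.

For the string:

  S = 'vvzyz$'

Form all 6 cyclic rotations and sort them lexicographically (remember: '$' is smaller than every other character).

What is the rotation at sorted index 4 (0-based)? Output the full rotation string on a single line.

All 6 rotations (rotation i = S[i:]+S[:i]):
  rot[0] = vvzyz$
  rot[1] = vzyz$v
  rot[2] = zyz$vv
  rot[3] = yz$vvz
  rot[4] = z$vvzy
  rot[5] = $vvzyz
Sorted (with $ < everything):
  sorted[0] = $vvzyz
  sorted[1] = vvzyz$
  sorted[2] = vzyz$v
  sorted[3] = yz$vvz
  sorted[4] = z$vvzy
  sorted[5] = zyz$vv
sorted[4] = z$vvzy

Answer: z$vvzy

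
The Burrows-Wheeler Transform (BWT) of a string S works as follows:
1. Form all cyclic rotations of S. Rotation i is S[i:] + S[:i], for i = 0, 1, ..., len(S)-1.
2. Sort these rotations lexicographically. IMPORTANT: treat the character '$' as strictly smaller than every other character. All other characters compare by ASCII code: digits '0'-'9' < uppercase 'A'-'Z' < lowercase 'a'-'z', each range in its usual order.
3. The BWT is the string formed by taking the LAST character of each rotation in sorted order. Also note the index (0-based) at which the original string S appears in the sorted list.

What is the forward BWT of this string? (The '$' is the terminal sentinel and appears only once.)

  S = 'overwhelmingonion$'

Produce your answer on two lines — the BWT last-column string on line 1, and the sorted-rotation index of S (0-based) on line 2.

All 18 rotations (rotation i = S[i:]+S[:i]):
  rot[0] = overwhelmingonion$
  rot[1] = verwhelmingonion$o
  rot[2] = erwhelmingonion$ov
  rot[3] = rwhelmingonion$ove
  rot[4] = whelmingonion$over
  rot[5] = helmingonion$overw
  rot[6] = elmingonion$overwh
  rot[7] = lmingonion$overwhe
  rot[8] = mingonion$overwhel
  rot[9] = ingonion$overwhelm
  rot[10] = ngonion$overwhelmi
  rot[11] = gonion$overwhelmin
  rot[12] = onion$overwhelming
  rot[13] = nion$overwhelmingo
  rot[14] = ion$overwhelmingon
  rot[15] = on$overwhelmingoni
  rot[16] = n$overwhelmingonio
  rot[17] = $overwhelmingonion
Sorted (with $ < everything):
  sorted[0] = $overwhelmingonion  (last char: 'n')
  sorted[1] = elmingonion$overwh  (last char: 'h')
  sorted[2] = erwhelmingonion$ov  (last char: 'v')
  sorted[3] = gonion$overwhelmin  (last char: 'n')
  sorted[4] = helmingonion$overw  (last char: 'w')
  sorted[5] = ingonion$overwhelm  (last char: 'm')
  sorted[6] = ion$overwhelmingon  (last char: 'n')
  sorted[7] = lmingonion$overwhe  (last char: 'e')
  sorted[8] = mingonion$overwhel  (last char: 'l')
  sorted[9] = n$overwhelmingonio  (last char: 'o')
  sorted[10] = ngonion$overwhelmi  (last char: 'i')
  sorted[11] = nion$overwhelmingo  (last char: 'o')
  sorted[12] = on$overwhelmingoni  (last char: 'i')
  sorted[13] = onion$overwhelming  (last char: 'g')
  sorted[14] = overwhelmingonion$  (last char: '$')
  sorted[15] = rwhelmingonion$ove  (last char: 'e')
  sorted[16] = verwhelmingonion$o  (last char: 'o')
  sorted[17] = whelmingonion$over  (last char: 'r')
Last column: nhvnwmneloioig$eor
Original string S is at sorted index 14

Answer: nhvnwmneloioig$eor
14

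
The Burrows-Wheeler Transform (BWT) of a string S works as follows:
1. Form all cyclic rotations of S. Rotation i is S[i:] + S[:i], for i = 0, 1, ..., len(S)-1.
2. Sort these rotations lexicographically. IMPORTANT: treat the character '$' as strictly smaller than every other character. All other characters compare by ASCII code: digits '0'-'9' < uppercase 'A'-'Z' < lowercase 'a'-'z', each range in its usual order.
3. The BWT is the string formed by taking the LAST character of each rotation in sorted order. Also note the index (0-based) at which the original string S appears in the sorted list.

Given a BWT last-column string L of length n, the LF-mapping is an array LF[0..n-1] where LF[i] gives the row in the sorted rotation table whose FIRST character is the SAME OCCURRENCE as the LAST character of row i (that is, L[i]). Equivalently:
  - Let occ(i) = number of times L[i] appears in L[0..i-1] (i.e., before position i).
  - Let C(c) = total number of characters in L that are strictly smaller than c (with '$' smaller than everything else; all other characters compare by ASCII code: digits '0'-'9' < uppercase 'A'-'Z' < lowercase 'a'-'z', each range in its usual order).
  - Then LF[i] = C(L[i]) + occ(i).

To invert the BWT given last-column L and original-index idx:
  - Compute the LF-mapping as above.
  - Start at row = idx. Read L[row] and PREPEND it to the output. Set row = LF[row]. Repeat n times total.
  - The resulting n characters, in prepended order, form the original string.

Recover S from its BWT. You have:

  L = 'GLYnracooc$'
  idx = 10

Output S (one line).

Answer: raccoonYLG$

Derivation:
LF mapping: 1 2 3 7 10 4 5 8 9 6 0
Walk LF starting at row 10, prepending L[row]:
  step 1: row=10, L[10]='$', prepend. Next row=LF[10]=0
  step 2: row=0, L[0]='G', prepend. Next row=LF[0]=1
  step 3: row=1, L[1]='L', prepend. Next row=LF[1]=2
  step 4: row=2, L[2]='Y', prepend. Next row=LF[2]=3
  step 5: row=3, L[3]='n', prepend. Next row=LF[3]=7
  step 6: row=7, L[7]='o', prepend. Next row=LF[7]=8
  step 7: row=8, L[8]='o', prepend. Next row=LF[8]=9
  step 8: row=9, L[9]='c', prepend. Next row=LF[9]=6
  step 9: row=6, L[6]='c', prepend. Next row=LF[6]=5
  step 10: row=5, L[5]='a', prepend. Next row=LF[5]=4
  step 11: row=4, L[4]='r', prepend. Next row=LF[4]=10
Reversed output: raccoonYLG$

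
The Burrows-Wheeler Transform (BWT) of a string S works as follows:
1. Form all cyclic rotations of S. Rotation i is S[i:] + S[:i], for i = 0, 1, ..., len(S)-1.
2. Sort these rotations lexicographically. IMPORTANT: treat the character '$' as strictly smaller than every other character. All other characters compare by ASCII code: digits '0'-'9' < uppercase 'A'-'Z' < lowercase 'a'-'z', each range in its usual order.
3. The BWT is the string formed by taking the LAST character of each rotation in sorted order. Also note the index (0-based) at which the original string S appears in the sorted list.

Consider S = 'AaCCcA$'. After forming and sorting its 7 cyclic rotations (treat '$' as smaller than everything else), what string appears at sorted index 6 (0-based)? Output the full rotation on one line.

All 7 rotations (rotation i = S[i:]+S[:i]):
  rot[0] = AaCCcA$
  rot[1] = aCCcA$A
  rot[2] = CCcA$Aa
  rot[3] = CcA$AaC
  rot[4] = cA$AaCC
  rot[5] = A$AaCCc
  rot[6] = $AaCCcA
Sorted (with $ < everything):
  sorted[0] = $AaCCcA
  sorted[1] = A$AaCCc
  sorted[2] = AaCCcA$
  sorted[3] = CCcA$Aa
  sorted[4] = CcA$AaC
  sorted[5] = aCCcA$A
  sorted[6] = cA$AaCC
sorted[6] = cA$AaCC

Answer: cA$AaCC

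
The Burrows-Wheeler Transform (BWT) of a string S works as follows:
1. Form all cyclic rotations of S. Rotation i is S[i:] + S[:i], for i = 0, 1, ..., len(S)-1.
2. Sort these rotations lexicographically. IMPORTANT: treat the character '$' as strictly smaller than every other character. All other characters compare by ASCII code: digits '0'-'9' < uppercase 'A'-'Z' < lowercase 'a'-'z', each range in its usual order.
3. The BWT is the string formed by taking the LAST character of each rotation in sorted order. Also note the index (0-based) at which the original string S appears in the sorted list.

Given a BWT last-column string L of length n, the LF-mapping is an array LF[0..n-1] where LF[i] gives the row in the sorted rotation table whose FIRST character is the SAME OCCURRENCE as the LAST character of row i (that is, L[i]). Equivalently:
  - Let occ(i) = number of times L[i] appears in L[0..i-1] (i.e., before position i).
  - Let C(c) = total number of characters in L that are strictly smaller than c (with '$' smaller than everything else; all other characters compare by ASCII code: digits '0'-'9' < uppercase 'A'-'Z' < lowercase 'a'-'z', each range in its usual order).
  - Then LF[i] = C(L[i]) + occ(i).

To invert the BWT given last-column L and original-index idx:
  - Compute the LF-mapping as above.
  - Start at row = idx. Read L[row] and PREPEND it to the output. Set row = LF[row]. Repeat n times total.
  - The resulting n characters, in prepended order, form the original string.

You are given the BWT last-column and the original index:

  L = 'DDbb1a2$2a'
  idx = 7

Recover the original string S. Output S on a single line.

LF mapping: 4 5 8 9 1 6 2 0 3 7
Walk LF starting at row 7, prepending L[row]:
  step 1: row=7, L[7]='$', prepend. Next row=LF[7]=0
  step 2: row=0, L[0]='D', prepend. Next row=LF[0]=4
  step 3: row=4, L[4]='1', prepend. Next row=LF[4]=1
  step 4: row=1, L[1]='D', prepend. Next row=LF[1]=5
  step 5: row=5, L[5]='a', prepend. Next row=LF[5]=6
  step 6: row=6, L[6]='2', prepend. Next row=LF[6]=2
  step 7: row=2, L[2]='b', prepend. Next row=LF[2]=8
  step 8: row=8, L[8]='2', prepend. Next row=LF[8]=3
  step 9: row=3, L[3]='b', prepend. Next row=LF[3]=9
  step 10: row=9, L[9]='a', prepend. Next row=LF[9]=7
Reversed output: ab2b2aD1D$

Answer: ab2b2aD1D$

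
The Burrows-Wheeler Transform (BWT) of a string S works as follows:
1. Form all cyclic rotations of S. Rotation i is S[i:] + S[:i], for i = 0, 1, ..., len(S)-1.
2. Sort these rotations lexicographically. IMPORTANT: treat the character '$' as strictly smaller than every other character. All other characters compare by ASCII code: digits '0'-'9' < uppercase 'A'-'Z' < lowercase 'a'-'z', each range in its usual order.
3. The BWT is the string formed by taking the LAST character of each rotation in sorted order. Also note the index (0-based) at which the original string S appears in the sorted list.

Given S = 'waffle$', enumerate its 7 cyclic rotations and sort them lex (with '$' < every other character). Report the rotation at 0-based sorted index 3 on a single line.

All 7 rotations (rotation i = S[i:]+S[:i]):
  rot[0] = waffle$
  rot[1] = affle$w
  rot[2] = ffle$wa
  rot[3] = fle$waf
  rot[4] = le$waff
  rot[5] = e$waffl
  rot[6] = $waffle
Sorted (with $ < everything):
  sorted[0] = $waffle
  sorted[1] = affle$w
  sorted[2] = e$waffl
  sorted[3] = ffle$wa
  sorted[4] = fle$waf
  sorted[5] = le$waff
  sorted[6] = waffle$
sorted[3] = ffle$wa

Answer: ffle$wa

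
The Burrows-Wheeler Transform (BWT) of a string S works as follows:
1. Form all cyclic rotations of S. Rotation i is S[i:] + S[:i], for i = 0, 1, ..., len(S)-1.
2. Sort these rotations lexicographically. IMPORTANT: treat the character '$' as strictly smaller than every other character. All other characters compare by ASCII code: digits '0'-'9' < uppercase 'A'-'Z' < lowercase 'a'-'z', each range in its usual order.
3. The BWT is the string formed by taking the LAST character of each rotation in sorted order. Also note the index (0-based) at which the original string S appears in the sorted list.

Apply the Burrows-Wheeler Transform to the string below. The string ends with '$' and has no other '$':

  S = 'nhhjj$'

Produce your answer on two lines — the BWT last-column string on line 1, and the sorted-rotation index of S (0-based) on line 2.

All 6 rotations (rotation i = S[i:]+S[:i]):
  rot[0] = nhhjj$
  rot[1] = hhjj$n
  rot[2] = hjj$nh
  rot[3] = jj$nhh
  rot[4] = j$nhhj
  rot[5] = $nhhjj
Sorted (with $ < everything):
  sorted[0] = $nhhjj  (last char: 'j')
  sorted[1] = hhjj$n  (last char: 'n')
  sorted[2] = hjj$nh  (last char: 'h')
  sorted[3] = j$nhhj  (last char: 'j')
  sorted[4] = jj$nhh  (last char: 'h')
  sorted[5] = nhhjj$  (last char: '$')
Last column: jnhjh$
Original string S is at sorted index 5

Answer: jnhjh$
5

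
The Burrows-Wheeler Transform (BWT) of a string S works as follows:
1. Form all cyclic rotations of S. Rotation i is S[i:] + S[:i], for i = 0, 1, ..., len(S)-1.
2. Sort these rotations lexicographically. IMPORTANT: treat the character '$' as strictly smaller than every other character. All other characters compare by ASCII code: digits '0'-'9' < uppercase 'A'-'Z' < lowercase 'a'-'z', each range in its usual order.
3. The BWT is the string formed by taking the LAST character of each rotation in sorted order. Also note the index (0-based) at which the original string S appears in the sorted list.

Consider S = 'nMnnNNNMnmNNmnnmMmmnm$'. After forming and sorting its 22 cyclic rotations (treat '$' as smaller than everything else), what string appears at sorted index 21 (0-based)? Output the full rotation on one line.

Answer: nnmMmmnm$nMnnNNNMnmNNm

Derivation:
All 22 rotations (rotation i = S[i:]+S[:i]):
  rot[0] = nMnnNNNMnmNNmnnmMmmnm$
  rot[1] = MnnNNNMnmNNmnnmMmmnm$n
  rot[2] = nnNNNMnmNNmnnmMmmnm$nM
  rot[3] = nNNNMnmNNmnnmMmmnm$nMn
  rot[4] = NNNMnmNNmnnmMmmnm$nMnn
  rot[5] = NNMnmNNmnnmMmmnm$nMnnN
  rot[6] = NMnmNNmnnmMmmnm$nMnnNN
  rot[7] = MnmNNmnnmMmmnm$nMnnNNN
  rot[8] = nmNNmnnmMmmnm$nMnnNNNM
  rot[9] = mNNmnnmMmmnm$nMnnNNNMn
  rot[10] = NNmnnmMmmnm$nMnnNNNMnm
  rot[11] = NmnnmMmmnm$nMnnNNNMnmN
  rot[12] = mnnmMmmnm$nMnnNNNMnmNN
  rot[13] = nnmMmmnm$nMnnNNNMnmNNm
  rot[14] = nmMmmnm$nMnnNNNMnmNNmn
  rot[15] = mMmmnm$nMnnNNNMnmNNmnn
  rot[16] = Mmmnm$nMnnNNNMnmNNmnnm
  rot[17] = mmnm$nMnnNNNMnmNNmnnmM
  rot[18] = mnm$nMnnNNNMnmNNmnnmMm
  rot[19] = nm$nMnnNNNMnmNNmnnmMmm
  rot[20] = m$nMnnNNNMnmNNmnnmMmmn
  rot[21] = $nMnnNNNMnmNNmnnmMmmnm
Sorted (with $ < everything):
  sorted[0] = $nMnnNNNMnmNNmnnmMmmnm
  sorted[1] = Mmmnm$nMnnNNNMnmNNmnnm
  sorted[2] = MnmNNmnnmMmmnm$nMnnNNN
  sorted[3] = MnnNNNMnmNNmnnmMmmnm$n
  sorted[4] = NMnmNNmnnmMmmnm$nMnnNN
  sorted[5] = NNMnmNNmnnmMmmnm$nMnnN
  sorted[6] = NNNMnmNNmnnmMmmnm$nMnn
  sorted[7] = NNmnnmMmmnm$nMnnNNNMnm
  sorted[8] = NmnnmMmmnm$nMnnNNNMnmN
  sorted[9] = m$nMnnNNNMnmNNmnnmMmmn
  sorted[10] = mMmmnm$nMnnNNNMnmNNmnn
  sorted[11] = mNNmnnmMmmnm$nMnnNNNMn
  sorted[12] = mmnm$nMnnNNNMnmNNmnnmM
  sorted[13] = mnm$nMnnNNNMnmNNmnnmMm
  sorted[14] = mnnmMmmnm$nMnnNNNMnmNN
  sorted[15] = nMnnNNNMnmNNmnnmMmmnm$
  sorted[16] = nNNNMnmNNmnnmMmmnm$nMn
  sorted[17] = nm$nMnnNNNMnmNNmnnmMmm
  sorted[18] = nmMmmnm$nMnnNNNMnmNNmn
  sorted[19] = nmNNmnnmMmmnm$nMnnNNNM
  sorted[20] = nnNNNMnmNNmnnmMmmnm$nM
  sorted[21] = nnmMmmnm$nMnnNNNMnmNNm
sorted[21] = nnmMmmnm$nMnnNNNMnmNNm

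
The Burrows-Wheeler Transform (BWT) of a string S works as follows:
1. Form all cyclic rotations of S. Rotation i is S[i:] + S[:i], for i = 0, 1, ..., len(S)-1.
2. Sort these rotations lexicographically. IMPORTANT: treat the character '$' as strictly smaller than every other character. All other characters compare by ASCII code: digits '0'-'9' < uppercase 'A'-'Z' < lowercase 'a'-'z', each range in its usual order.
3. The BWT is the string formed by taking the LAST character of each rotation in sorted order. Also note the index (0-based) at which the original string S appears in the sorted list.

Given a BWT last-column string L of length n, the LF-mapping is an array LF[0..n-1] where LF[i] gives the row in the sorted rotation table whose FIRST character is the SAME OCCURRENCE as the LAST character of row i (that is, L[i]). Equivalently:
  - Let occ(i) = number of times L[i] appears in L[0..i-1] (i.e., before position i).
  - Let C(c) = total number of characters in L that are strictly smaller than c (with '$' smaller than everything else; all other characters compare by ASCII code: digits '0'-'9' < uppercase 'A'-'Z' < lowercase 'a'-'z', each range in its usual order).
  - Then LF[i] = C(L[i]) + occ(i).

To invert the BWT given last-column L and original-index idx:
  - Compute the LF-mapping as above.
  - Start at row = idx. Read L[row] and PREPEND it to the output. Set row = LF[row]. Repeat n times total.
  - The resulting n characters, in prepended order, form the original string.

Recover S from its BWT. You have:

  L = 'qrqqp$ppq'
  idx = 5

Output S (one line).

LF mapping: 4 8 5 6 1 0 2 3 7
Walk LF starting at row 5, prepending L[row]:
  step 1: row=5, L[5]='$', prepend. Next row=LF[5]=0
  step 2: row=0, L[0]='q', prepend. Next row=LF[0]=4
  step 3: row=4, L[4]='p', prepend. Next row=LF[4]=1
  step 4: row=1, L[1]='r', prepend. Next row=LF[1]=8
  step 5: row=8, L[8]='q', prepend. Next row=LF[8]=7
  step 6: row=7, L[7]='p', prepend. Next row=LF[7]=3
  step 7: row=3, L[3]='q', prepend. Next row=LF[3]=6
  step 8: row=6, L[6]='p', prepend. Next row=LF[6]=2
  step 9: row=2, L[2]='q', prepend. Next row=LF[2]=5
Reversed output: qpqpqrpq$

Answer: qpqpqrpq$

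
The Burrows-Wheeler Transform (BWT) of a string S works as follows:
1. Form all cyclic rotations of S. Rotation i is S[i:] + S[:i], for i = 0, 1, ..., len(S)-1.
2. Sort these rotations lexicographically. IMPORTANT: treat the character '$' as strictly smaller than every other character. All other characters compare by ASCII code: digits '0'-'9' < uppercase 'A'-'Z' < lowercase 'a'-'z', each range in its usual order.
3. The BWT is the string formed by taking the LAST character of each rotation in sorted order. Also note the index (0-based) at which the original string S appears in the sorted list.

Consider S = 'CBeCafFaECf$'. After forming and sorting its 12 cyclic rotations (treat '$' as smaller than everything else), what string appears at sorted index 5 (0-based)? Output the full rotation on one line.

All 12 rotations (rotation i = S[i:]+S[:i]):
  rot[0] = CBeCafFaECf$
  rot[1] = BeCafFaECf$C
  rot[2] = eCafFaECf$CB
  rot[3] = CafFaECf$CBe
  rot[4] = afFaECf$CBeC
  rot[5] = fFaECf$CBeCa
  rot[6] = FaECf$CBeCaf
  rot[7] = aECf$CBeCafF
  rot[8] = ECf$CBeCafFa
  rot[9] = Cf$CBeCafFaE
  rot[10] = f$CBeCafFaEC
  rot[11] = $CBeCafFaECf
Sorted (with $ < everything):
  sorted[0] = $CBeCafFaECf
  sorted[1] = BeCafFaECf$C
  sorted[2] = CBeCafFaECf$
  sorted[3] = CafFaECf$CBe
  sorted[4] = Cf$CBeCafFaE
  sorted[5] = ECf$CBeCafFa
  sorted[6] = FaECf$CBeCaf
  sorted[7] = aECf$CBeCafF
  sorted[8] = afFaECf$CBeC
  sorted[9] = eCafFaECf$CB
  sorted[10] = f$CBeCafFaEC
  sorted[11] = fFaECf$CBeCa
sorted[5] = ECf$CBeCafFa

Answer: ECf$CBeCafFa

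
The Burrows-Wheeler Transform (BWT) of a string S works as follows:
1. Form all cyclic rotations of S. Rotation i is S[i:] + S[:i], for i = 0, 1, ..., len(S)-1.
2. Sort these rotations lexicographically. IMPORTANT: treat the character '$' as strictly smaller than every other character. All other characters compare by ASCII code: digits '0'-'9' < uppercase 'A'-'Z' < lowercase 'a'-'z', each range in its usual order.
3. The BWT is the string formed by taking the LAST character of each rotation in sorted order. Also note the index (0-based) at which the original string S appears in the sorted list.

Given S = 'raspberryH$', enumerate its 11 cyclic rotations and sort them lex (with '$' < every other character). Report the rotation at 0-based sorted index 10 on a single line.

All 11 rotations (rotation i = S[i:]+S[:i]):
  rot[0] = raspberryH$
  rot[1] = aspberryH$r
  rot[2] = spberryH$ra
  rot[3] = pberryH$ras
  rot[4] = berryH$rasp
  rot[5] = erryH$raspb
  rot[6] = rryH$raspbe
  rot[7] = ryH$raspber
  rot[8] = yH$raspberr
  rot[9] = H$raspberry
  rot[10] = $raspberryH
Sorted (with $ < everything):
  sorted[0] = $raspberryH
  sorted[1] = H$raspberry
  sorted[2] = aspberryH$r
  sorted[3] = berryH$rasp
  sorted[4] = erryH$raspb
  sorted[5] = pberryH$ras
  sorted[6] = raspberryH$
  sorted[7] = rryH$raspbe
  sorted[8] = ryH$raspber
  sorted[9] = spberryH$ra
  sorted[10] = yH$raspberr
sorted[10] = yH$raspberr

Answer: yH$raspberr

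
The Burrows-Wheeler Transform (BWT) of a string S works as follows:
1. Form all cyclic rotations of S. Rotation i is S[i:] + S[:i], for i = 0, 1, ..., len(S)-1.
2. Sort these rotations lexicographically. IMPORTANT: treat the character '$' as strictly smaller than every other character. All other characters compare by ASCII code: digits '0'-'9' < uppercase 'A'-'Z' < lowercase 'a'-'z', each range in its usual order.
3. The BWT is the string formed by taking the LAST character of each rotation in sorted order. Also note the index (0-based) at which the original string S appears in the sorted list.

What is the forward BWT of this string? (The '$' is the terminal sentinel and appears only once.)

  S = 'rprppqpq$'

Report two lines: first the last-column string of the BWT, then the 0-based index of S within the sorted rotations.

All 9 rotations (rotation i = S[i:]+S[:i]):
  rot[0] = rprppqpq$
  rot[1] = prppqpq$r
  rot[2] = rppqpq$rp
  rot[3] = ppqpq$rpr
  rot[4] = pqpq$rprp
  rot[5] = qpq$rprpp
  rot[6] = pq$rprppq
  rot[7] = q$rprppqp
  rot[8] = $rprppqpq
Sorted (with $ < everything):
  sorted[0] = $rprppqpq  (last char: 'q')
  sorted[1] = ppqpq$rpr  (last char: 'r')
  sorted[2] = pq$rprppq  (last char: 'q')
  sorted[3] = pqpq$rprp  (last char: 'p')
  sorted[4] = prppqpq$r  (last char: 'r')
  sorted[5] = q$rprppqp  (last char: 'p')
  sorted[6] = qpq$rprpp  (last char: 'p')
  sorted[7] = rppqpq$rp  (last char: 'p')
  sorted[8] = rprppqpq$  (last char: '$')
Last column: qrqprppp$
Original string S is at sorted index 8

Answer: qrqprppp$
8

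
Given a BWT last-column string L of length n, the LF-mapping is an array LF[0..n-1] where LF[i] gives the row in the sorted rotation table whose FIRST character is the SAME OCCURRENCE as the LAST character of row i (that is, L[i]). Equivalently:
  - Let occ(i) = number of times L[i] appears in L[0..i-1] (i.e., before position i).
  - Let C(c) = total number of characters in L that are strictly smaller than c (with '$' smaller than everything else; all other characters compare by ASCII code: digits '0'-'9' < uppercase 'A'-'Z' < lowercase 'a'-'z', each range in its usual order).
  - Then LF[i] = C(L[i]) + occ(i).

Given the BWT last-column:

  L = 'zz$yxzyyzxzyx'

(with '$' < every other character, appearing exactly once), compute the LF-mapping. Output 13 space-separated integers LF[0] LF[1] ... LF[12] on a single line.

Char counts: '$':1, 'x':3, 'y':4, 'z':5
C (first-col start): C('$')=0, C('x')=1, C('y')=4, C('z')=8
L[0]='z': occ=0, LF[0]=C('z')+0=8+0=8
L[1]='z': occ=1, LF[1]=C('z')+1=8+1=9
L[2]='$': occ=0, LF[2]=C('$')+0=0+0=0
L[3]='y': occ=0, LF[3]=C('y')+0=4+0=4
L[4]='x': occ=0, LF[4]=C('x')+0=1+0=1
L[5]='z': occ=2, LF[5]=C('z')+2=8+2=10
L[6]='y': occ=1, LF[6]=C('y')+1=4+1=5
L[7]='y': occ=2, LF[7]=C('y')+2=4+2=6
L[8]='z': occ=3, LF[8]=C('z')+3=8+3=11
L[9]='x': occ=1, LF[9]=C('x')+1=1+1=2
L[10]='z': occ=4, LF[10]=C('z')+4=8+4=12
L[11]='y': occ=3, LF[11]=C('y')+3=4+3=7
L[12]='x': occ=2, LF[12]=C('x')+2=1+2=3

Answer: 8 9 0 4 1 10 5 6 11 2 12 7 3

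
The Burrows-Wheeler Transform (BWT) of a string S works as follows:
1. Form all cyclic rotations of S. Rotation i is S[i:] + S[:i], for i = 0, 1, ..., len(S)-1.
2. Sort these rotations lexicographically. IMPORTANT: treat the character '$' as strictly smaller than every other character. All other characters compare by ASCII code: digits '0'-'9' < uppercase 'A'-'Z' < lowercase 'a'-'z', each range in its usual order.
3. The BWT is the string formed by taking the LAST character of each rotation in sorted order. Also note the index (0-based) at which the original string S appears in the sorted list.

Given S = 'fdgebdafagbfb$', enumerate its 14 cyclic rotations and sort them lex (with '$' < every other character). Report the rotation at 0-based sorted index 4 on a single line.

All 14 rotations (rotation i = S[i:]+S[:i]):
  rot[0] = fdgebdafagbfb$
  rot[1] = dgebdafagbfb$f
  rot[2] = gebdafagbfb$fd
  rot[3] = ebdafagbfb$fdg
  rot[4] = bdafagbfb$fdge
  rot[5] = dafagbfb$fdgeb
  rot[6] = afagbfb$fdgebd
  rot[7] = fagbfb$fdgebda
  rot[8] = agbfb$fdgebdaf
  rot[9] = gbfb$fdgebdafa
  rot[10] = bfb$fdgebdafag
  rot[11] = fb$fdgebdafagb
  rot[12] = b$fdgebdafagbf
  rot[13] = $fdgebdafagbfb
Sorted (with $ < everything):
  sorted[0] = $fdgebdafagbfb
  sorted[1] = afagbfb$fdgebd
  sorted[2] = agbfb$fdgebdaf
  sorted[3] = b$fdgebdafagbf
  sorted[4] = bdafagbfb$fdge
  sorted[5] = bfb$fdgebdafag
  sorted[6] = dafagbfb$fdgeb
  sorted[7] = dgebdafagbfb$f
  sorted[8] = ebdafagbfb$fdg
  sorted[9] = fagbfb$fdgebda
  sorted[10] = fb$fdgebdafagb
  sorted[11] = fdgebdafagbfb$
  sorted[12] = gbfb$fdgebdafa
  sorted[13] = gebdafagbfb$fd
sorted[4] = bdafagbfb$fdge

Answer: bdafagbfb$fdge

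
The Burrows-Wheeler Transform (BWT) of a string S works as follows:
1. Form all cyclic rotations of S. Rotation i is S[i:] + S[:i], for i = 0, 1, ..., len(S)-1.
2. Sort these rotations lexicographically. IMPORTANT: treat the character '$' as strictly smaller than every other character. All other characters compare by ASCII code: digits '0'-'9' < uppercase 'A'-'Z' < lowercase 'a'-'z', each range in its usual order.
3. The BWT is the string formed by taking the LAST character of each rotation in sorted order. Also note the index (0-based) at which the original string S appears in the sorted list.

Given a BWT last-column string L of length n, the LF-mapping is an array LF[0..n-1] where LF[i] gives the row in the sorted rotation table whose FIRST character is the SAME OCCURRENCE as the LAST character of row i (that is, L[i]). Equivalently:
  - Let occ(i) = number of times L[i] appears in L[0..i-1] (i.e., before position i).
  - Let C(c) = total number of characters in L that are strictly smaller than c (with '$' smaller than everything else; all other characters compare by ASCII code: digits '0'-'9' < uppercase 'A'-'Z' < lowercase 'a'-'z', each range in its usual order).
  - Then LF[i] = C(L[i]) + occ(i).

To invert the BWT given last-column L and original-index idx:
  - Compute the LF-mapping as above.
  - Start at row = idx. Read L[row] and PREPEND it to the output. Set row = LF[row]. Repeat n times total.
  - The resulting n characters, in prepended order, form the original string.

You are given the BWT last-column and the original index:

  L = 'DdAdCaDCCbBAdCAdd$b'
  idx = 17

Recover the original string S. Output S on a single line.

Answer: ddAdAAaCBDCCCbddbD$

Derivation:
LF mapping: 9 14 1 15 5 11 10 6 7 12 4 2 16 8 3 17 18 0 13
Walk LF starting at row 17, prepending L[row]:
  step 1: row=17, L[17]='$', prepend. Next row=LF[17]=0
  step 2: row=0, L[0]='D', prepend. Next row=LF[0]=9
  step 3: row=9, L[9]='b', prepend. Next row=LF[9]=12
  step 4: row=12, L[12]='d', prepend. Next row=LF[12]=16
  step 5: row=16, L[16]='d', prepend. Next row=LF[16]=18
  step 6: row=18, L[18]='b', prepend. Next row=LF[18]=13
  step 7: row=13, L[13]='C', prepend. Next row=LF[13]=8
  step 8: row=8, L[8]='C', prepend. Next row=LF[8]=7
  step 9: row=7, L[7]='C', prepend. Next row=LF[7]=6
  step 10: row=6, L[6]='D', prepend. Next row=LF[6]=10
  step 11: row=10, L[10]='B', prepend. Next row=LF[10]=4
  step 12: row=4, L[4]='C', prepend. Next row=LF[4]=5
  step 13: row=5, L[5]='a', prepend. Next row=LF[5]=11
  step 14: row=11, L[11]='A', prepend. Next row=LF[11]=2
  step 15: row=2, L[2]='A', prepend. Next row=LF[2]=1
  step 16: row=1, L[1]='d', prepend. Next row=LF[1]=14
  step 17: row=14, L[14]='A', prepend. Next row=LF[14]=3
  step 18: row=3, L[3]='d', prepend. Next row=LF[3]=15
  step 19: row=15, L[15]='d', prepend. Next row=LF[15]=17
Reversed output: ddAdAAaCBDCCCbddbD$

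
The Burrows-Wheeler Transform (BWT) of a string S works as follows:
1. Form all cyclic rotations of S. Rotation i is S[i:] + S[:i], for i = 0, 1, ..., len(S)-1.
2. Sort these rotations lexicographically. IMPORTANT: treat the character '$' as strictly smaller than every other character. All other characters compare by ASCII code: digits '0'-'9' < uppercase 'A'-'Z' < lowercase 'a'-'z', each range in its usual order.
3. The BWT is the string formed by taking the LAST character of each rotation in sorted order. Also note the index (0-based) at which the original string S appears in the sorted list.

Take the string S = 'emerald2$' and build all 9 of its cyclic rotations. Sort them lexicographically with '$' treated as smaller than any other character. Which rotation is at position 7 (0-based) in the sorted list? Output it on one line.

All 9 rotations (rotation i = S[i:]+S[:i]):
  rot[0] = emerald2$
  rot[1] = merald2$e
  rot[2] = erald2$em
  rot[3] = rald2$eme
  rot[4] = ald2$emer
  rot[5] = ld2$emera
  rot[6] = d2$emeral
  rot[7] = 2$emerald
  rot[8] = $emerald2
Sorted (with $ < everything):
  sorted[0] = $emerald2
  sorted[1] = 2$emerald
  sorted[2] = ald2$emer
  sorted[3] = d2$emeral
  sorted[4] = emerald2$
  sorted[5] = erald2$em
  sorted[6] = ld2$emera
  sorted[7] = merald2$e
  sorted[8] = rald2$eme
sorted[7] = merald2$e

Answer: merald2$e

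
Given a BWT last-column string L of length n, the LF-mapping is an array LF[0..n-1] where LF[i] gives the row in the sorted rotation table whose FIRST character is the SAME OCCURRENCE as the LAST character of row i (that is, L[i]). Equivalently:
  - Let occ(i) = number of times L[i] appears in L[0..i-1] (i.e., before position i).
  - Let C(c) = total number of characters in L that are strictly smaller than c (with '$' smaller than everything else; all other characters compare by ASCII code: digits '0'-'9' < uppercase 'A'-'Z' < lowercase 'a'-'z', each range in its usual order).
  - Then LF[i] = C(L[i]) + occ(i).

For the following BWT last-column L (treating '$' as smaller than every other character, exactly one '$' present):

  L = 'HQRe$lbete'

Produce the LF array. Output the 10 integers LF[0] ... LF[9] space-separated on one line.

Answer: 1 2 3 5 0 8 4 6 9 7

Derivation:
Char counts: '$':1, 'H':1, 'Q':1, 'R':1, 'b':1, 'e':3, 'l':1, 't':1
C (first-col start): C('$')=0, C('H')=1, C('Q')=2, C('R')=3, C('b')=4, C('e')=5, C('l')=8, C('t')=9
L[0]='H': occ=0, LF[0]=C('H')+0=1+0=1
L[1]='Q': occ=0, LF[1]=C('Q')+0=2+0=2
L[2]='R': occ=0, LF[2]=C('R')+0=3+0=3
L[3]='e': occ=0, LF[3]=C('e')+0=5+0=5
L[4]='$': occ=0, LF[4]=C('$')+0=0+0=0
L[5]='l': occ=0, LF[5]=C('l')+0=8+0=8
L[6]='b': occ=0, LF[6]=C('b')+0=4+0=4
L[7]='e': occ=1, LF[7]=C('e')+1=5+1=6
L[8]='t': occ=0, LF[8]=C('t')+0=9+0=9
L[9]='e': occ=2, LF[9]=C('e')+2=5+2=7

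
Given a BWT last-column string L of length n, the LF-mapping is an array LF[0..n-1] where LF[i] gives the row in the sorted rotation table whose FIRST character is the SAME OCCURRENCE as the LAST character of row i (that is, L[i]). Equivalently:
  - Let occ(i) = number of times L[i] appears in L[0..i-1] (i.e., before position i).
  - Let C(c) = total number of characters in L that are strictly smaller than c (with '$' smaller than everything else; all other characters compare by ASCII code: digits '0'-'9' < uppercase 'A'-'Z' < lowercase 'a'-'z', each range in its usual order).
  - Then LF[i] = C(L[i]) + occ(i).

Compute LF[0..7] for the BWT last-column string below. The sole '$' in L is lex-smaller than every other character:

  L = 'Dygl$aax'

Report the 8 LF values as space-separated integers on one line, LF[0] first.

Answer: 1 7 4 5 0 2 3 6

Derivation:
Char counts: '$':1, 'D':1, 'a':2, 'g':1, 'l':1, 'x':1, 'y':1
C (first-col start): C('$')=0, C('D')=1, C('a')=2, C('g')=4, C('l')=5, C('x')=6, C('y')=7
L[0]='D': occ=0, LF[0]=C('D')+0=1+0=1
L[1]='y': occ=0, LF[1]=C('y')+0=7+0=7
L[2]='g': occ=0, LF[2]=C('g')+0=4+0=4
L[3]='l': occ=0, LF[3]=C('l')+0=5+0=5
L[4]='$': occ=0, LF[4]=C('$')+0=0+0=0
L[5]='a': occ=0, LF[5]=C('a')+0=2+0=2
L[6]='a': occ=1, LF[6]=C('a')+1=2+1=3
L[7]='x': occ=0, LF[7]=C('x')+0=6+0=6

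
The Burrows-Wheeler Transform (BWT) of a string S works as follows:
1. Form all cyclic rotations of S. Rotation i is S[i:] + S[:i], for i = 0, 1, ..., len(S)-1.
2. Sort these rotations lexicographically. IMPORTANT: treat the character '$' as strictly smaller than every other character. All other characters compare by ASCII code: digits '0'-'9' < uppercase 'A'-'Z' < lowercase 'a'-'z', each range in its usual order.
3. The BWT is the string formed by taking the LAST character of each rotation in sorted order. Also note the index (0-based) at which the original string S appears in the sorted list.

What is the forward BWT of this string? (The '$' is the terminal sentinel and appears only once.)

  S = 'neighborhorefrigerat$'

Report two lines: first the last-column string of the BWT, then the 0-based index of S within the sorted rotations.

All 21 rotations (rotation i = S[i:]+S[:i]):
  rot[0] = neighborhorefrigerat$
  rot[1] = eighborhorefrigerat$n
  rot[2] = ighborhorefrigerat$ne
  rot[3] = ghborhorefrigerat$nei
  rot[4] = hborhorefrigerat$neig
  rot[5] = borhorefrigerat$neigh
  rot[6] = orhorefrigerat$neighb
  rot[7] = rhorefrigerat$neighbo
  rot[8] = horefrigerat$neighbor
  rot[9] = orefrigerat$neighborh
  rot[10] = refrigerat$neighborho
  rot[11] = efrigerat$neighborhor
  rot[12] = frigerat$neighborhore
  rot[13] = rigerat$neighborhoref
  rot[14] = igerat$neighborhorefr
  rot[15] = gerat$neighborhorefri
  rot[16] = erat$neighborhorefrig
  rot[17] = rat$neighborhorefrige
  rot[18] = at$neighborhorefriger
  rot[19] = t$neighborhorefrigera
  rot[20] = $neighborhorefrigerat
Sorted (with $ < everything):
  sorted[0] = $neighborhorefrigerat  (last char: 't')
  sorted[1] = at$neighborhorefriger  (last char: 'r')
  sorted[2] = borhorefrigerat$neigh  (last char: 'h')
  sorted[3] = efrigerat$neighborhor  (last char: 'r')
  sorted[4] = eighborhorefrigerat$n  (last char: 'n')
  sorted[5] = erat$neighborhorefrig  (last char: 'g')
  sorted[6] = frigerat$neighborhore  (last char: 'e')
  sorted[7] = gerat$neighborhorefri  (last char: 'i')
  sorted[8] = ghborhorefrigerat$nei  (last char: 'i')
  sorted[9] = hborhorefrigerat$neig  (last char: 'g')
  sorted[10] = horefrigerat$neighbor  (last char: 'r')
  sorted[11] = igerat$neighborhorefr  (last char: 'r')
  sorted[12] = ighborhorefrigerat$ne  (last char: 'e')
  sorted[13] = neighborhorefrigerat$  (last char: '$')
  sorted[14] = orefrigerat$neighborh  (last char: 'h')
  sorted[15] = orhorefrigerat$neighb  (last char: 'b')
  sorted[16] = rat$neighborhorefrige  (last char: 'e')
  sorted[17] = refrigerat$neighborho  (last char: 'o')
  sorted[18] = rhorefrigerat$neighbo  (last char: 'o')
  sorted[19] = rigerat$neighborhoref  (last char: 'f')
  sorted[20] = t$neighborhorefrigera  (last char: 'a')
Last column: trhrngeiigrre$hbeoofa
Original string S is at sorted index 13

Answer: trhrngeiigrre$hbeoofa
13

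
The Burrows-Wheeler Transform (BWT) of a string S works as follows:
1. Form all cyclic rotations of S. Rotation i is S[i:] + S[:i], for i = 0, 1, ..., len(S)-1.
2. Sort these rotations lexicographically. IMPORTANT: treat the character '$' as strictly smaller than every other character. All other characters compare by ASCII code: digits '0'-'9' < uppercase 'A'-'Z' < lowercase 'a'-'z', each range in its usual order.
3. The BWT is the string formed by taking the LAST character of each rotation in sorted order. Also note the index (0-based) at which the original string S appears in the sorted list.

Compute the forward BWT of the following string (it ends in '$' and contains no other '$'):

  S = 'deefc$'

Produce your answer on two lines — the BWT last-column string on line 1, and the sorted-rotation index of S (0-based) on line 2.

All 6 rotations (rotation i = S[i:]+S[:i]):
  rot[0] = deefc$
  rot[1] = eefc$d
  rot[2] = efc$de
  rot[3] = fc$dee
  rot[4] = c$deef
  rot[5] = $deefc
Sorted (with $ < everything):
  sorted[0] = $deefc  (last char: 'c')
  sorted[1] = c$deef  (last char: 'f')
  sorted[2] = deefc$  (last char: '$')
  sorted[3] = eefc$d  (last char: 'd')
  sorted[4] = efc$de  (last char: 'e')
  sorted[5] = fc$dee  (last char: 'e')
Last column: cf$dee
Original string S is at sorted index 2

Answer: cf$dee
2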